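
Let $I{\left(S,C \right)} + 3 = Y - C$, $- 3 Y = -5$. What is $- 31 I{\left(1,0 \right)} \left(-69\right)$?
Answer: $-2852$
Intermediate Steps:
$Y = \frac{5}{3}$ ($Y = \left(- \frac{1}{3}\right) \left(-5\right) = \frac{5}{3} \approx 1.6667$)
$I{\left(S,C \right)} = - \frac{4}{3} - C$ ($I{\left(S,C \right)} = -3 - \left(- \frac{5}{3} + C\right) = - \frac{4}{3} - C$)
$- 31 I{\left(1,0 \right)} \left(-69\right) = - 31 \left(- \frac{4}{3} - 0\right) \left(-69\right) = - 31 \left(- \frac{4}{3} + 0\right) \left(-69\right) = \left(-31\right) \left(- \frac{4}{3}\right) \left(-69\right) = \frac{124}{3} \left(-69\right) = -2852$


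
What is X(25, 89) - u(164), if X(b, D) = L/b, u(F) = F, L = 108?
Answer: -3992/25 ≈ -159.68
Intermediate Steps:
X(b, D) = 108/b
X(25, 89) - u(164) = 108/25 - 1*164 = 108*(1/25) - 164 = 108/25 - 164 = -3992/25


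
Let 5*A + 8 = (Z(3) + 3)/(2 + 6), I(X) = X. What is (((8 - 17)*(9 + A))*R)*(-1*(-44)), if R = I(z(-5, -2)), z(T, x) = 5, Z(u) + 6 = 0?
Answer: -29007/2 ≈ -14504.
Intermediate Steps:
Z(u) = -6 (Z(u) = -6 + 0 = -6)
R = 5
A = -67/40 (A = -8/5 + ((-6 + 3)/(2 + 6))/5 = -8/5 + (-3/8)/5 = -8/5 + (-3*⅛)/5 = -8/5 + (⅕)*(-3/8) = -8/5 - 3/40 = -67/40 ≈ -1.6750)
(((8 - 17)*(9 + A))*R)*(-1*(-44)) = (((8 - 17)*(9 - 67/40))*5)*(-1*(-44)) = (-9*293/40*5)*44 = -2637/40*5*44 = -2637/8*44 = -29007/2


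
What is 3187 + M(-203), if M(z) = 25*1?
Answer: 3212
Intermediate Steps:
M(z) = 25
3187 + M(-203) = 3187 + 25 = 3212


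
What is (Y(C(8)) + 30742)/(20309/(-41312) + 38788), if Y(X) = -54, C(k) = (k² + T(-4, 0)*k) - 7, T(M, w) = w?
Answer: 1267782656/1602389547 ≈ 0.79118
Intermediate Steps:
C(k) = -7 + k² (C(k) = (k² + 0*k) - 7 = (k² + 0) - 7 = k² - 7 = -7 + k²)
(Y(C(8)) + 30742)/(20309/(-41312) + 38788) = (-54 + 30742)/(20309/(-41312) + 38788) = 30688/(20309*(-1/41312) + 38788) = 30688/(-20309/41312 + 38788) = 30688/(1602389547/41312) = 30688*(41312/1602389547) = 1267782656/1602389547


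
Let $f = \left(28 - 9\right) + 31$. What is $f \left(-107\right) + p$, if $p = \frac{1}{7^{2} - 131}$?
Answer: $- \frac{438701}{82} \approx -5350.0$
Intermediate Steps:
$f = 50$ ($f = 19 + 31 = 50$)
$p = - \frac{1}{82}$ ($p = \frac{1}{49 - 131} = \frac{1}{-82} = - \frac{1}{82} \approx -0.012195$)
$f \left(-107\right) + p = 50 \left(-107\right) - \frac{1}{82} = -5350 - \frac{1}{82} = - \frac{438701}{82}$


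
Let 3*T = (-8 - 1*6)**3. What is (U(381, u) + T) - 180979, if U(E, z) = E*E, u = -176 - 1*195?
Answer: -110198/3 ≈ -36733.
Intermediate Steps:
u = -371 (u = -176 - 195 = -371)
U(E, z) = E**2
T = -2744/3 (T = (-8 - 1*6)**3/3 = (-8 - 6)**3/3 = (1/3)*(-14)**3 = (1/3)*(-2744) = -2744/3 ≈ -914.67)
(U(381, u) + T) - 180979 = (381**2 - 2744/3) - 180979 = (145161 - 2744/3) - 180979 = 432739/3 - 180979 = -110198/3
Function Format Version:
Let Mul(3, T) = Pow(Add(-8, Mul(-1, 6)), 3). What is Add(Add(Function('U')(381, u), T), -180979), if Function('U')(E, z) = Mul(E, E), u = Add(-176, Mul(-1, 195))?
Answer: Rational(-110198, 3) ≈ -36733.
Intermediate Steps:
u = -371 (u = Add(-176, -195) = -371)
Function('U')(E, z) = Pow(E, 2)
T = Rational(-2744, 3) (T = Mul(Rational(1, 3), Pow(Add(-8, Mul(-1, 6)), 3)) = Mul(Rational(1, 3), Pow(Add(-8, -6), 3)) = Mul(Rational(1, 3), Pow(-14, 3)) = Mul(Rational(1, 3), -2744) = Rational(-2744, 3) ≈ -914.67)
Add(Add(Function('U')(381, u), T), -180979) = Add(Add(Pow(381, 2), Rational(-2744, 3)), -180979) = Add(Add(145161, Rational(-2744, 3)), -180979) = Add(Rational(432739, 3), -180979) = Rational(-110198, 3)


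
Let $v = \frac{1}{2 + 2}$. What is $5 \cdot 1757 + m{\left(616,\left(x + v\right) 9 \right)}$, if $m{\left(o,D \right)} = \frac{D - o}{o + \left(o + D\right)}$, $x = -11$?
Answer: $\frac{39889834}{4541} \approx 8784.4$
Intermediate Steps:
$v = \frac{1}{4} \approx 0.25$
$m{\left(o,D \right)} = \frac{D - o}{D + 2 o}$ ($m{\left(o,D \right)} = \frac{D - o}{o + \left(D + o\right)} = \frac{D - o}{D + 2 o}$)
$5 \cdot 1757 + m{\left(616,\left(x + v\right) 9 \right)} = 5 \cdot 1757 + \frac{\left(-11 + \frac{1}{4}\right) 9 - 616}{\left(-11 + \frac{1}{4}\right) 9 + 2 \cdot 616} = 8785 + \frac{\left(- \frac{43}{4}\right) 9 - 616}{\left(- \frac{43}{4}\right) 9 + 1232} = 8785 + \frac{- \frac{387}{4} - 616}{- \frac{387}{4} + 1232} = 8785 + \frac{1}{\frac{4541}{4}} \left(- \frac{2851}{4}\right) = 8785 + \frac{4}{4541} \left(- \frac{2851}{4}\right) = 8785 - \frac{2851}{4541} = \frac{39889834}{4541}$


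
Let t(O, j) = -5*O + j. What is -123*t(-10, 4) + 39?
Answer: -6603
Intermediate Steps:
t(O, j) = j - 5*O
-123*t(-10, 4) + 39 = -123*(4 - 5*(-10)) + 39 = -123*(4 + 50) + 39 = -123*54 + 39 = -6642 + 39 = -6603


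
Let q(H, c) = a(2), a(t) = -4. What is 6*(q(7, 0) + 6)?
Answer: 12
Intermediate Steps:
q(H, c) = -4
6*(q(7, 0) + 6) = 6*(-4 + 6) = 6*2 = 12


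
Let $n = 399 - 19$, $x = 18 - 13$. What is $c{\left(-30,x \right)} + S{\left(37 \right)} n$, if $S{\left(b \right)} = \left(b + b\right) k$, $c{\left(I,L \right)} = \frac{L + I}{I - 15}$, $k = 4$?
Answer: $\frac{1012325}{9} \approx 1.1248 \cdot 10^{5}$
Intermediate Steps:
$x = 5$ ($x = 18 - 13 = 5$)
$n = 380$
$c{\left(I,L \right)} = \frac{I + L}{-15 + I}$
$S{\left(b \right)} = 8 b$ ($S{\left(b \right)} = \left(b + b\right) 4 = 2 b 4 = 8 b$)
$c{\left(-30,x \right)} + S{\left(37 \right)} n = \frac{-30 + 5}{-15 - 30} + 8 \cdot 37 \cdot 380 = \frac{1}{-45} \left(-25\right) + 296 \cdot 380 = \left(- \frac{1}{45}\right) \left(-25\right) + 112480 = \frac{5}{9} + 112480 = \frac{1012325}{9}$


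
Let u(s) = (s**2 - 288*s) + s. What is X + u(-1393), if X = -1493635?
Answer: 846605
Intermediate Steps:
u(s) = s**2 - 287*s
X + u(-1393) = -1493635 - 1393*(-287 - 1393) = -1493635 - 1393*(-1680) = -1493635 + 2340240 = 846605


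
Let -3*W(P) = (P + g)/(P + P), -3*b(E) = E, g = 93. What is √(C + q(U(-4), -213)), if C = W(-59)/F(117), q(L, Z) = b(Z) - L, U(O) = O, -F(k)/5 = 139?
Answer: 2*√283737418905/123015 ≈ 8.6602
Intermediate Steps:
b(E) = -E/3
W(P) = -(93 + P)/(6*P) (W(P) = -(P + 93)/(3*(P + P)) = -(93 + P)/(3*(2*P)) = -(93 + P)*1/(2*P)/3 = -(93 + P)/(6*P))
F(k) = -695 (F(k) = -5*139 = -695)
q(L, Z) = -L - Z/3 (q(L, Z) = -Z/3 - L = -L - Z/3)
C = -17/123015 (C = ((⅙)*(-93 - 1*(-59))/(-59))/(-695) = ((⅙)*(-1/59)*(-93 + 59))*(-1/695) = ((⅙)*(-1/59)*(-34))*(-1/695) = (17/177)*(-1/695) = -17/123015 ≈ -0.00013819)
√(C + q(U(-4), -213)) = √(-17/123015 + (-1*(-4) - ⅓*(-213))) = √(-17/123015 + (4 + 71)) = √(-17/123015 + 75) = √(9226108/123015) = 2*√283737418905/123015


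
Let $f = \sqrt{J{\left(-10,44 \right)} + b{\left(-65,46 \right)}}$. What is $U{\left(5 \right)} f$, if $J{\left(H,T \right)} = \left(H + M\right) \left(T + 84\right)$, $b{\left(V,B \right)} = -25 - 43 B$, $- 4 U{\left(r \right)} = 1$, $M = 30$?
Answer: $- \frac{\sqrt{557}}{4} \approx -5.9002$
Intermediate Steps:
$U{\left(r \right)} = - \frac{1}{4}$ ($U{\left(r \right)} = \left(- \frac{1}{4}\right) 1 = - \frac{1}{4}$)
$J{\left(H,T \right)} = \left(30 + H\right) \left(84 + T\right)$ ($J{\left(H,T \right)} = \left(H + 30\right) \left(T + 84\right) = \left(30 + H\right) \left(84 + T\right)$)
$f = \sqrt{557}$ ($f = \sqrt{\left(2520 + 30 \cdot 44 + 84 \left(-10\right) - 440\right) - 2003} = \sqrt{\left(2520 + 1320 - 840 - 440\right) - 2003} = \sqrt{2560 - 2003} = \sqrt{557} \approx 23.601$)
$U{\left(5 \right)} f = - \frac{\sqrt{557}}{4}$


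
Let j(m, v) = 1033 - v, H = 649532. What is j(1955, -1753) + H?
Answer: 652318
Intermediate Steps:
j(1955, -1753) + H = (1033 - 1*(-1753)) + 649532 = (1033 + 1753) + 649532 = 2786 + 649532 = 652318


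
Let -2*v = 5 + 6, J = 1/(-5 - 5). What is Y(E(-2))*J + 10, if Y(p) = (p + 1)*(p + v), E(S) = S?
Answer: 37/4 ≈ 9.2500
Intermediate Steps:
J = -⅒ (J = 1/(-10) = -⅒ ≈ -0.10000)
v = -11/2 (v = -(5 + 6)/2 = -½*11 = -11/2 ≈ -5.5000)
Y(p) = (1 + p)*(-11/2 + p) (Y(p) = (p + 1)*(p - 11/2) = (1 + p)*(-11/2 + p))
Y(E(-2))*J + 10 = (-11/2 + (-2)² - 9/2*(-2))*(-⅒) + 10 = (-11/2 + 4 + 9)*(-⅒) + 10 = (15/2)*(-⅒) + 10 = -¾ + 10 = 37/4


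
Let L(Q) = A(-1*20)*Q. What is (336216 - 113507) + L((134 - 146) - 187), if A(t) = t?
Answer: 226689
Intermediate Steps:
L(Q) = -20*Q (L(Q) = (-1*20)*Q = -20*Q)
(336216 - 113507) + L((134 - 146) - 187) = (336216 - 113507) - 20*((134 - 146) - 187) = 222709 - 20*(-12 - 187) = 222709 - 20*(-199) = 222709 + 3980 = 226689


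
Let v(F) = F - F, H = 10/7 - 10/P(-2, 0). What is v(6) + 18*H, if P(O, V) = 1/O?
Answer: 2700/7 ≈ 385.71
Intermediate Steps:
H = 150/7 (H = 10/7 - 10/(1/(-2)) = 10*(1/7) - 10/(-1/2) = 10/7 - 10*(-2) = 10/7 + 20 = 150/7 ≈ 21.429)
v(F) = 0
v(6) + 18*H = 0 + 18*(150/7) = 0 + 2700/7 = 2700/7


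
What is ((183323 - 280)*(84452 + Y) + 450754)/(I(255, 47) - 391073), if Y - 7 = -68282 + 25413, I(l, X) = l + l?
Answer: -7613209124/390563 ≈ -19493.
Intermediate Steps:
I(l, X) = 2*l
Y = -42862 (Y = 7 + (-68282 + 25413) = 7 - 42869 = -42862)
((183323 - 280)*(84452 + Y) + 450754)/(I(255, 47) - 391073) = ((183323 - 280)*(84452 - 42862) + 450754)/(2*255 - 391073) = (183043*41590 + 450754)/(510 - 391073) = (7612758370 + 450754)/(-390563) = 7613209124*(-1/390563) = -7613209124/390563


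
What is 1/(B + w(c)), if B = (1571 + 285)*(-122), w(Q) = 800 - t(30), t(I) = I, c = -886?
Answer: -1/225662 ≈ -4.4314e-6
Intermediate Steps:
w(Q) = 770 (w(Q) = 800 - 1*30 = 800 - 30 = 770)
B = -226432 (B = 1856*(-122) = -226432)
1/(B + w(c)) = 1/(-226432 + 770) = 1/(-225662) = -1/225662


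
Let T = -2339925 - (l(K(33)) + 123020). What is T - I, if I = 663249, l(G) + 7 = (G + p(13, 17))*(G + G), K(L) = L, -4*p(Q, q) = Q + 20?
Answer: -6255641/2 ≈ -3.1278e+6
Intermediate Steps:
p(Q, q) = -5 - Q/4 (p(Q, q) = -(Q + 20)/4 = -(20 + Q)/4 = -5 - Q/4)
l(G) = -7 + 2*G*(-33/4 + G) (l(G) = -7 + (G + (-5 - 1/4*13))*(G + G) = -7 + (G + (-5 - 13/4))*(2*G) = -7 + (G - 33/4)*(2*G) = -7 + (-33/4 + G)*(2*G) = -7 + 2*G*(-33/4 + G))
T = -4929143/2 (T = -2339925 - ((-7 + 2*33**2 - 33/2*33) + 123020) = -2339925 - ((-7 + 2*1089 - 1089/2) + 123020) = -2339925 - ((-7 + 2178 - 1089/2) + 123020) = -2339925 - (3253/2 + 123020) = -2339925 - 1*249293/2 = -2339925 - 249293/2 = -4929143/2 ≈ -2.4646e+6)
T - I = -4929143/2 - 1*663249 = -4929143/2 - 663249 = -6255641/2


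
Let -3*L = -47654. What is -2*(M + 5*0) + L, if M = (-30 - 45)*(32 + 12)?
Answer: 67454/3 ≈ 22485.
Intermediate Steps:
L = 47654/3 (L = -⅓*(-47654) = 47654/3 ≈ 15885.)
M = -3300 (M = -75*44 = -3300)
-2*(M + 5*0) + L = -2*(-3300 + 5*0) + 47654/3 = -2*(-3300 + 0) + 47654/3 = -2*(-3300) + 47654/3 = 6600 + 47654/3 = 67454/3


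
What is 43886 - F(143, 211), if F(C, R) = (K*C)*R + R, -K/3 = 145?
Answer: 13168930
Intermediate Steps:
K = -435 (K = -3*145 = -435)
F(C, R) = R - 435*C*R (F(C, R) = (-435*C)*R + R = -435*C*R + R = R - 435*C*R)
43886 - F(143, 211) = 43886 - 211*(1 - 435*143) = 43886 - 211*(1 - 62205) = 43886 - 211*(-62204) = 43886 - 1*(-13125044) = 43886 + 13125044 = 13168930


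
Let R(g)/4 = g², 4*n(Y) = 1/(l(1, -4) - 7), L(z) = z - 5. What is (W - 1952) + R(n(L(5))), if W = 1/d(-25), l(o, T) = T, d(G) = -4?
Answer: -236222/121 ≈ -1952.2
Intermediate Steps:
L(z) = -5 + z
n(Y) = -1/44 (n(Y) = 1/(4*(-4 - 7)) = (¼)/(-11) = (¼)*(-1/11) = -1/44)
R(g) = 4*g²
W = -¼ (W = 1/(-4) = -¼ ≈ -0.25000)
(W - 1952) + R(n(L(5))) = (-¼ - 1952) + 4*(-1/44)² = -7809/4 + 4*(1/1936) = -7809/4 + 1/484 = -236222/121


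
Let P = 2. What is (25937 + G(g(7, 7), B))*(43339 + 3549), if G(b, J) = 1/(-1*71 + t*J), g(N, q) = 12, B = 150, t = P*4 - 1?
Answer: 1190595287712/979 ≈ 1.2161e+9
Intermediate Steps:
t = 7 (t = 2*4 - 1 = 8 - 1 = 7)
G(b, J) = 1/(-71 + 7*J) (G(b, J) = 1/(-1*71 + 7*J) = 1/(-71 + 7*J))
(25937 + G(g(7, 7), B))*(43339 + 3549) = (25937 + 1/(-71 + 7*150))*(43339 + 3549) = (25937 + 1/(-71 + 1050))*46888 = (25937 + 1/979)*46888 = (25392324/979)*46888 = 1190595287712/979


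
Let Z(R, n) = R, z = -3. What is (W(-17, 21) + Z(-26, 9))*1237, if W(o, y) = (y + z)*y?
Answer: 435424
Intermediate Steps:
W(o, y) = y*(-3 + y) (W(o, y) = (y - 3)*y = (-3 + y)*y = y*(-3 + y))
(W(-17, 21) + Z(-26, 9))*1237 = (21*(-3 + 21) - 26)*1237 = (21*18 - 26)*1237 = (378 - 26)*1237 = 352*1237 = 435424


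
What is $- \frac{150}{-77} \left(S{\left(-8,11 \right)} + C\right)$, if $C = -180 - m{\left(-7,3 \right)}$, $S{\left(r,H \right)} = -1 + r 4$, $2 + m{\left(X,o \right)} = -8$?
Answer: $- \frac{4350}{11} \approx -395.45$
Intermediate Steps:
$m{\left(X,o \right)} = -10$ ($m{\left(X,o \right)} = -2 - 8 = -10$)
$S{\left(r,H \right)} = -1 + 4 r$
$C = -170$ ($C = -180 - -10 = -180 + 10 = -170$)
$- \frac{150}{-77} \left(S{\left(-8,11 \right)} + C\right) = - \frac{150}{-77} \left(\left(-1 + 4 \left(-8\right)\right) - 170\right) = \left(-150\right) \left(- \frac{1}{77}\right) \left(\left(-1 - 32\right) - 170\right) = \frac{150 \left(-33 - 170\right)}{77} = \frac{150}{77} \left(-203\right) = - \frac{4350}{11}$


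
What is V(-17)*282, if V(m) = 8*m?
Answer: -38352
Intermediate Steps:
V(-17)*282 = (8*(-17))*282 = -136*282 = -38352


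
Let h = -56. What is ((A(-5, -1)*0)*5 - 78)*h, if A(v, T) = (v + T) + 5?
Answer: 4368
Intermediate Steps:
A(v, T) = 5 + T + v (A(v, T) = (T + v) + 5 = 5 + T + v)
((A(-5, -1)*0)*5 - 78)*h = (((5 - 1 - 5)*0)*5 - 78)*(-56) = (-1*0*5 - 78)*(-56) = (0*5 - 78)*(-56) = (0 - 78)*(-56) = -78*(-56) = 4368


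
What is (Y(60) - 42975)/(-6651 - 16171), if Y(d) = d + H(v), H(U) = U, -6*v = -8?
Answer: 128741/68466 ≈ 1.8804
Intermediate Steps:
v = 4/3 (v = -⅙*(-8) = 4/3 ≈ 1.3333)
Y(d) = 4/3 + d (Y(d) = d + 4/3 = 4/3 + d)
(Y(60) - 42975)/(-6651 - 16171) = ((4/3 + 60) - 42975)/(-6651 - 16171) = (184/3 - 42975)/(-22822) = -128741/3*(-1/22822) = 128741/68466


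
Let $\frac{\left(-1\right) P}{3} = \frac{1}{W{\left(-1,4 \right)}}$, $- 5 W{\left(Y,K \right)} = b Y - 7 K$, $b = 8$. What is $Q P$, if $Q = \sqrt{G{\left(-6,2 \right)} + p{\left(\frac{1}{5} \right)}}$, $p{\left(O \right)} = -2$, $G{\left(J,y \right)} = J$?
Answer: $- \frac{5 i \sqrt{2}}{6} \approx - 1.1785 i$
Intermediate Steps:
$W{\left(Y,K \right)} = - \frac{8 Y}{5} + \frac{7 K}{5}$ ($W{\left(Y,K \right)} = - \frac{8 Y - 7 K}{5} = - \frac{- 7 K + 8 Y}{5} = - \frac{8 Y}{5} + \frac{7 K}{5}$)
$P = - \frac{5}{12}$ ($P = - \frac{3}{\left(- \frac{8}{5}\right) \left(-1\right) + \frac{7}{5} \cdot 4} = - \frac{3}{\frac{8}{5} + \frac{28}{5}} = - \frac{3}{\frac{36}{5}} = \left(-3\right) \frac{5}{36} = - \frac{5}{12} \approx -0.41667$)
$Q = 2 i \sqrt{2}$ ($Q = \sqrt{-6 - 2} = \sqrt{-8} = 2 i \sqrt{2} \approx 2.8284 i$)
$Q P = 2 i \sqrt{2} \left(- \frac{5}{12}\right) = - \frac{5 i \sqrt{2}}{6}$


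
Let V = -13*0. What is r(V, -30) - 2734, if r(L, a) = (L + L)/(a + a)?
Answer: -2734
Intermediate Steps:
V = 0
r(L, a) = L/a (r(L, a) = (2*L)/((2*a)) = (2*L)*(1/(2*a)) = L/a)
r(V, -30) - 2734 = 0/(-30) - 2734 = 0*(-1/30) - 2734 = 0 - 2734 = -2734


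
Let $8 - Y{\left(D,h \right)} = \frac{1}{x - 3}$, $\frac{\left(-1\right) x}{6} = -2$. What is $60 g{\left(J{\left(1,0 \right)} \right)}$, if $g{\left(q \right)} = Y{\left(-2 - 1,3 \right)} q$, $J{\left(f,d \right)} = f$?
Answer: $\frac{1420}{3} \approx 473.33$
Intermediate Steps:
$x = 12$ ($x = \left(-6\right) \left(-2\right) = 12$)
$Y{\left(D,h \right)} = \frac{71}{9}$ ($Y{\left(D,h \right)} = 8 - \frac{1}{12 - 3} = 8 - \frac{1}{9} = \frac{71}{9}$)
$g{\left(q \right)} = \frac{71 q}{9}$
$60 g{\left(J{\left(1,0 \right)} \right)} = 60 \cdot \frac{71}{9} \cdot 1 = 60 \cdot \frac{71}{9} = \frac{1420}{3}$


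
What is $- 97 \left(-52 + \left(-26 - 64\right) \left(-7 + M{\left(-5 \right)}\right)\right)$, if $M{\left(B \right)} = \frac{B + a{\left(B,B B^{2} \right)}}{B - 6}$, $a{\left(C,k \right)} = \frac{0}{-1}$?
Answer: $- \frac{573076}{11} \approx -52098.0$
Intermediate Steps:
$a{\left(C,k \right)} = 0$ ($a{\left(C,k \right)} = 0 \left(-1\right) = 0$)
$M{\left(B \right)} = \frac{B}{-6 + B}$ ($M{\left(B \right)} = \frac{B + 0}{B - 6} = \frac{B}{-6 + B}$)
$- 97 \left(-52 + \left(-26 - 64\right) \left(-7 + M{\left(-5 \right)}\right)\right) = - 97 \left(-52 + \left(-26 - 64\right) \left(-7 - \frac{5}{-6 - 5}\right)\right) = - 97 \left(-52 - 90 \left(-7 - \frac{5}{-11}\right)\right) = - 97 \left(-52 - 90 \left(-7 - - \frac{5}{11}\right)\right) = - 97 \left(-52 - 90 \left(-7 + \frac{5}{11}\right)\right) = - 97 \left(-52 - - \frac{6480}{11}\right) = - 97 \left(-52 + \frac{6480}{11}\right) = \left(-97\right) \frac{5908}{11} = - \frac{573076}{11}$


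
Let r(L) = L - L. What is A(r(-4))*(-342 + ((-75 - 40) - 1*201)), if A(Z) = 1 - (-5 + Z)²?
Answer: 15792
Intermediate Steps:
r(L) = 0
A(r(-4))*(-342 + ((-75 - 40) - 1*201)) = (1 - (-5 + 0)²)*(-342 + ((-75 - 40) - 1*201)) = (1 - 1*(-5)²)*(-342 + (-115 - 201)) = (1 - 1*25)*(-342 - 316) = (1 - 25)*(-658) = -24*(-658) = 15792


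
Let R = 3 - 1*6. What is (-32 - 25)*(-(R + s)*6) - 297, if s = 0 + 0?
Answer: -1323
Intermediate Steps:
s = 0
R = -3 (R = 3 - 6 = -3)
(-32 - 25)*(-(R + s)*6) - 297 = (-32 - 25)*(-(-3 + 0)*6) - 297 = -(-57)*(-3*6) - 297 = -(-57)*(-18) - 297 = -57*18 - 297 = -1026 - 297 = -1323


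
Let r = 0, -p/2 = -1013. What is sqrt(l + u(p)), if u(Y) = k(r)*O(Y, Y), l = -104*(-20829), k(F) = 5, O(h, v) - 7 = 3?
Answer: sqrt(2166266) ≈ 1471.8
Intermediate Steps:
p = 2026 (p = -2*(-1013) = 2026)
O(h, v) = 10 (O(h, v) = 7 + 3 = 10)
l = 2166216
u(Y) = 50 (u(Y) = 5*10 = 50)
sqrt(l + u(p)) = sqrt(2166216 + 50) = sqrt(2166266)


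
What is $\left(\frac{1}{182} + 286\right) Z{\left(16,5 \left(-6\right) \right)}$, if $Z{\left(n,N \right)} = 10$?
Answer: $\frac{260265}{91} \approx 2860.1$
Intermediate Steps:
$\left(\frac{1}{182} + 286\right) Z{\left(16,5 \left(-6\right) \right)} = \left(\frac{1}{182} + 286\right) 10 = \frac{52053}{182} \cdot 10 = \frac{260265}{91}$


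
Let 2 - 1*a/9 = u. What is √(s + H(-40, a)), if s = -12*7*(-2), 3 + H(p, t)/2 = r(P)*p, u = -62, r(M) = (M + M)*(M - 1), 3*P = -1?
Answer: √818/3 ≈ 9.5336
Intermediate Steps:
P = -⅓ (P = (⅓)*(-1) = -⅓ ≈ -0.33333)
r(M) = 2*M*(-1 + M) (r(M) = (2*M)*(-1 + M) = 2*M*(-1 + M))
a = 576 (a = 18 - 9*(-62) = 18 + 558 = 576)
H(p, t) = -6 + 16*p/9 (H(p, t) = -6 + 2*((2*(-⅓)*(-1 - ⅓))*p) = -6 + 2*((2*(-⅓)*(-4/3))*p) = -6 + 2*(8*p/9) = -6 + 16*p/9)
s = 168 (s = -84*(-2) = 168)
√(s + H(-40, a)) = √(168 + (-6 + (16/9)*(-40))) = √(168 + (-6 - 640/9)) = √(168 - 694/9) = √(818/9) = √818/3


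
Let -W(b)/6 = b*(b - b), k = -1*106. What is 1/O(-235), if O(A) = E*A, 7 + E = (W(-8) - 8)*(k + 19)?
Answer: -1/161915 ≈ -6.1761e-6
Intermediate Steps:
k = -106
W(b) = 0 (W(b) = -6*b*(b - b) = -6*b*0 = -6*0 = 0)
E = 689 (E = -7 + (0 - 8)*(-106 + 19) = -7 - 8*(-87) = -7 + 696 = 689)
O(A) = 689*A
1/O(-235) = 1/(689*(-235)) = 1/(-161915) = -1/161915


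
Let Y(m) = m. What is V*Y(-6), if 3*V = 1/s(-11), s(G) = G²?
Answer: -2/121 ≈ -0.016529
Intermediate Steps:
V = 1/363 (V = 1/(3*((-11)²)) = (⅓)/121 = (⅓)*(1/121) = 1/363 ≈ 0.0027548)
V*Y(-6) = (1/363)*(-6) = -2/121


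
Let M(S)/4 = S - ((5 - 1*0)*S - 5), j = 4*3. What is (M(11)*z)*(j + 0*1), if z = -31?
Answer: 58032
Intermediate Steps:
j = 12
M(S) = 20 - 16*S (M(S) = 4*(S - ((5 - 1*0)*S - 5)) = 4*(S - ((5 + 0)*S - 5)) = 4*(S - (5*S - 5)) = 4*(S - (-5 + 5*S)) = 4*(S + (5 - 5*S)) = 4*(5 - 4*S) = 20 - 16*S)
(M(11)*z)*(j + 0*1) = ((20 - 16*11)*(-31))*(12 + 0*1) = ((20 - 176)*(-31))*(12 + 0) = -156*(-31)*12 = 4836*12 = 58032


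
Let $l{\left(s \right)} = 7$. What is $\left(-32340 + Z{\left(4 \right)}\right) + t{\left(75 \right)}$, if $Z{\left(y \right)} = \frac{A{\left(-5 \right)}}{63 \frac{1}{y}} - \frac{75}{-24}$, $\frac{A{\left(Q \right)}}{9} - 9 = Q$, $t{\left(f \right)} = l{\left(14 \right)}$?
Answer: $- \frac{1810345}{56} \approx -32328.0$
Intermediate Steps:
$t{\left(f \right)} = 7$
$A{\left(Q \right)} = 81 + 9 Q$
$Z{\left(y \right)} = \frac{25}{8} + \frac{4 y}{7}$ ($Z{\left(y \right)} = \frac{81 + 9 \left(-5\right)}{63 \frac{1}{y}} - \frac{75}{-24} = \left(81 - 45\right) \frac{y}{63} - - \frac{25}{8} = 36 \frac{y}{63} + \frac{25}{8} = \frac{4 y}{7} + \frac{25}{8} = \frac{25}{8} + \frac{4 y}{7}$)
$\left(-32340 + Z{\left(4 \right)}\right) + t{\left(75 \right)} = \left(-32340 + \left(\frac{25}{8} + \frac{4}{7} \cdot 4\right)\right) + 7 = \left(-32340 + \left(\frac{25}{8} + \frac{16}{7}\right)\right) + 7 = \left(-32340 + \frac{303}{56}\right) + 7 = - \frac{1810737}{56} + 7 = - \frac{1810345}{56}$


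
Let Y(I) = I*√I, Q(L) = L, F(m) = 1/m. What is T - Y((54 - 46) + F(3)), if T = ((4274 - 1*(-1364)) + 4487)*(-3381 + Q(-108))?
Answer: -35326125 - 125*√3/9 ≈ -3.5326e+7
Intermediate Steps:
Y(I) = I^(3/2)
T = -35326125 (T = ((4274 - 1*(-1364)) + 4487)*(-3381 - 108) = ((4274 + 1364) + 4487)*(-3489) = (5638 + 4487)*(-3489) = 10125*(-3489) = -35326125)
T - Y((54 - 46) + F(3)) = -35326125 - ((54 - 46) + 1/3)^(3/2) = -35326125 - (8 + ⅓)^(3/2) = -35326125 - (25/3)^(3/2) = -35326125 - 125*√3/9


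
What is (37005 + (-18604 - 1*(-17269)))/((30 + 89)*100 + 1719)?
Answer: 35670/13619 ≈ 2.6191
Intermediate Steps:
(37005 + (-18604 - 1*(-17269)))/((30 + 89)*100 + 1719) = (37005 + (-18604 + 17269))/(119*100 + 1719) = (37005 - 1335)/(11900 + 1719) = 35670/13619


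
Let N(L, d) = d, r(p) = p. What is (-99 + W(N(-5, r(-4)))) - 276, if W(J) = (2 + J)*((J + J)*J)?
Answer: -439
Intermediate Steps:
W(J) = 2*J**2*(2 + J) (W(J) = (2 + J)*((2*J)*J) = (2 + J)*(2*J**2) = 2*J**2*(2 + J))
(-99 + W(N(-5, r(-4)))) - 276 = (-99 + 2*(-4)**2*(2 - 4)) - 276 = (-99 + 2*16*(-2)) - 276 = (-99 - 64) - 276 = -163 - 276 = -439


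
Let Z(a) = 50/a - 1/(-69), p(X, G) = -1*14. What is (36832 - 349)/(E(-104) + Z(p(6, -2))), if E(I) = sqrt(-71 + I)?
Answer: -30273374502/43777099 - 42555412935*I*sqrt(7)/43777099 ≈ -691.53 - 2571.9*I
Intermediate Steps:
p(X, G) = -14
Z(a) = 1/69 + 50/a (Z(a) = 50/a - 1*(-1/69) = 50/a + 1/69 = 1/69 + 50/a)
(36832 - 349)/(E(-104) + Z(p(6, -2))) = (36832 - 349)/(sqrt(-71 - 104) + (1/69)*(3450 - 14)/(-14)) = 36483/(sqrt(-175) + (1/69)*(-1/14)*3436) = 36483/(5*I*sqrt(7) - 1718/483) = 36483/(-1718/483 + 5*I*sqrt(7))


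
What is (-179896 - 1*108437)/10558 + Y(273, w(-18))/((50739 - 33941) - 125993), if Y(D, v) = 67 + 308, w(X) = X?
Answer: -6297696237/230576162 ≈ -27.313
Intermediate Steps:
Y(D, v) = 375
(-179896 - 1*108437)/10558 + Y(273, w(-18))/((50739 - 33941) - 125993) = (-179896 - 1*108437)/10558 + 375/((50739 - 33941) - 125993) = (-179896 - 108437)*(1/10558) + 375/(16798 - 125993) = -288333*1/10558 + 375/(-109195) = -288333/10558 + 375*(-1/109195) = -288333/10558 - 75/21839 = -6297696237/230576162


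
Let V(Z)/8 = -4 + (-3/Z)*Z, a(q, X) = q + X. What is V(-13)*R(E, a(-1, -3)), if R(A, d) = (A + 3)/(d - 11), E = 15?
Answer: 336/5 ≈ 67.200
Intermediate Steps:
a(q, X) = X + q
R(A, d) = (3 + A)/(-11 + d)
V(Z) = -56 (V(Z) = 8*(-4 + (-3/Z)*Z) = 8*(-4 - 3) = 8*(-7) = -56)
V(-13)*R(E, a(-1, -3)) = -56*(3 + 15)/(-11 + (-3 - 1)) = -56*18/(-11 - 4) = -56*18/(-15) = -(-56)*18/15 = -56*(-6/5) = 336/5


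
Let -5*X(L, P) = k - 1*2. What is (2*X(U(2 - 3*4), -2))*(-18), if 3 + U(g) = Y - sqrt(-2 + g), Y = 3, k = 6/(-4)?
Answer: -126/5 ≈ -25.200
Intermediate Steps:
k = -3/2 (k = 6*(-1/4) = -3/2 ≈ -1.5000)
U(g) = -sqrt(-2 + g) (U(g) = -3 + (3 - sqrt(-2 + g)) = -sqrt(-2 + g))
X(L, P) = 7/10 (X(L, P) = -(-3/2 - 1*2)/5 = -(-3/2 - 2)/5 = -1/5*(-7/2) = 7/10)
(2*X(U(2 - 3*4), -2))*(-18) = (2*(7/10))*(-18) = (7/5)*(-18) = -126/5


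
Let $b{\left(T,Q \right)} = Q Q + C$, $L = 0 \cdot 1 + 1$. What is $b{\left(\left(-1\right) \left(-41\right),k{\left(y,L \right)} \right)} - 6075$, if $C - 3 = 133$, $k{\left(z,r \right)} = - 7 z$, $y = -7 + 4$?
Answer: $-5498$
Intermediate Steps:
$y = -3$
$L = 1$ ($L = 0 + 1 = 1$)
$C = 136$ ($C = 3 + 133 = 136$)
$b{\left(T,Q \right)} = 136 + Q^{2}$ ($b{\left(T,Q \right)} = Q Q + 136 = Q^{2} + 136 = 136 + Q^{2}$)
$b{\left(\left(-1\right) \left(-41\right),k{\left(y,L \right)} \right)} - 6075 = \left(136 + \left(\left(-7\right) \left(-3\right)\right)^{2}\right) - 6075 = \left(136 + 21^{2}\right) - 6075 = \left(136 + 441\right) - 6075 = 577 - 6075 = -5498$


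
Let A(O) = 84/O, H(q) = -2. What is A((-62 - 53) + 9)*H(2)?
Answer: 84/53 ≈ 1.5849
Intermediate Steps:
A((-62 - 53) + 9)*H(2) = (84/((-62 - 53) + 9))*(-2) = (84/(-115 + 9))*(-2) = (84/(-106))*(-2) = (84*(-1/106))*(-2) = -42/53*(-2) = 84/53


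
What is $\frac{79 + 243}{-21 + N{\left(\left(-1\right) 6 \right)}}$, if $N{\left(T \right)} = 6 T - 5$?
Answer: $- \frac{161}{31} \approx -5.1936$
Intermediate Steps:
$N{\left(T \right)} = -5 + 6 T$
$\frac{79 + 243}{-21 + N{\left(\left(-1\right) 6 \right)}} = \frac{79 + 243}{-21 + \left(-5 + 6 \left(\left(-1\right) 6\right)\right)} = \frac{322}{-21 + \left(-5 + 6 \left(-6\right)\right)} = \frac{322}{-21 - 41} = \frac{322}{-62} = 322 \left(- \frac{1}{62}\right) = - \frac{161}{31}$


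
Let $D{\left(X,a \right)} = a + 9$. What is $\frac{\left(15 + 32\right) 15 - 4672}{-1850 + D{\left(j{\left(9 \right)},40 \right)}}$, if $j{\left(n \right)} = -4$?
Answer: $\frac{3967}{1801} \approx 2.2027$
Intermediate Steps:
$D{\left(X,a \right)} = 9 + a$
$\frac{\left(15 + 32\right) 15 - 4672}{-1850 + D{\left(j{\left(9 \right)},40 \right)}} = \frac{\left(15 + 32\right) 15 - 4672}{-1850 + \left(9 + 40\right)} = \frac{47 \cdot 15 - 4672}{-1850 + 49} = \frac{705 - 4672}{-1801} = \left(-3967\right) \left(- \frac{1}{1801}\right) = \frac{3967}{1801}$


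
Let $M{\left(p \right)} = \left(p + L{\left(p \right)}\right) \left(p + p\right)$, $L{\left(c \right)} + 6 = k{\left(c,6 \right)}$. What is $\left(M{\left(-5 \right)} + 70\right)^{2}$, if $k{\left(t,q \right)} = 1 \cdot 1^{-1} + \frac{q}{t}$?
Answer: $33124$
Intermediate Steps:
$k{\left(t,q \right)} = 1 + \frac{q}{t}$ ($k{\left(t,q \right)} = 1 \cdot 1 + \frac{q}{t} = 1 + \frac{q}{t}$)
$L{\left(c \right)} = -6 + \frac{6 + c}{c}$
$M{\left(p \right)} = 2 p \left(-5 + p + \frac{6}{p}\right)$ ($M{\left(p \right)} = \left(p - \left(5 - \frac{6}{p}\right)\right) \left(p + p\right) = \left(-5 + p + \frac{6}{p}\right) 2 p = 2 p \left(-5 + p + \frac{6}{p}\right)$)
$\left(M{\left(-5 \right)} + 70\right)^{2} = \left(\left(12 + 2 \left(-5\right) + 2 \left(-5\right) \left(-6 - 5\right)\right) + 70\right)^{2} = \left(\left(12 - 10 + 2 \left(-5\right) \left(-11\right)\right) + 70\right)^{2} = \left(\left(12 - 10 + 110\right) + 70\right)^{2} = \left(112 + 70\right)^{2} = 182^{2} = 33124$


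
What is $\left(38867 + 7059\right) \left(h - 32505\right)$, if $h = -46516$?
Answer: $-3629118446$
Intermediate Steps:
$\left(38867 + 7059\right) \left(h - 32505\right) = \left(38867 + 7059\right) \left(-46516 - 32505\right) = 45926 \left(-79021\right) = -3629118446$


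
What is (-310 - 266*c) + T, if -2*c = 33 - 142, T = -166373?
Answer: -181180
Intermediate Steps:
c = 109/2 (c = -(33 - 142)/2 = -½*(-109) = 109/2 ≈ 54.500)
(-310 - 266*c) + T = (-310 - 266*109/2) - 166373 = (-310 - 14497) - 166373 = -14807 - 166373 = -181180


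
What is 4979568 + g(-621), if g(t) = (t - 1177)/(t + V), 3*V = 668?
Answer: 5950589154/1195 ≈ 4.9796e+6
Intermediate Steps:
V = 668/3 (V = (1/3)*668 = 668/3 ≈ 222.67)
g(t) = (-1177 + t)/(668/3 + t) (g(t) = (t - 1177)/(t + 668/3) = (-1177 + t)/(668/3 + t))
4979568 + g(-621) = 4979568 + 3*(-1177 - 621)/(668 + 3*(-621)) = 4979568 + 3*(-1798)/(668 - 1863) = 4979568 + 3*(-1798)/(-1195) = 4979568 + 3*(-1/1195)*(-1798) = 4979568 + 5394/1195 = 5950589154/1195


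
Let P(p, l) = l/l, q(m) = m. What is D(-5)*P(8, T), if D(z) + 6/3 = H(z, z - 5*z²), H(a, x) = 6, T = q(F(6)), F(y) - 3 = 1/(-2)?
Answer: 4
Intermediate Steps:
F(y) = 5/2 (F(y) = 3 + 1/(-2) = 3 - ½ = 5/2)
T = 5/2 ≈ 2.5000
D(z) = 4 (D(z) = -2 + 6 = 4)
P(p, l) = 1
D(-5)*P(8, T) = 4*1 = 4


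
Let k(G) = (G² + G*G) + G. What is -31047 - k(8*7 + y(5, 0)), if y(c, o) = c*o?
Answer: -37375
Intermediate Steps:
k(G) = G + 2*G² (k(G) = (G² + G²) + G = 2*G² + G = G + 2*G²)
-31047 - k(8*7 + y(5, 0)) = -31047 - (8*7 + 5*0)*(1 + 2*(8*7 + 5*0)) = -31047 - (56 + 0)*(1 + 2*(56 + 0)) = -31047 - 56*(1 + 2*56) = -31047 - 56*(1 + 112) = -31047 - 56*113 = -31047 - 1*6328 = -31047 - 6328 = -37375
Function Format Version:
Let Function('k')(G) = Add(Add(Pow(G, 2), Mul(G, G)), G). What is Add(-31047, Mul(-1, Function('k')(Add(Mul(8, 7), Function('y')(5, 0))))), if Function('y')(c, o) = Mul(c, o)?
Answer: -37375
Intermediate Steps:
Function('k')(G) = Add(G, Mul(2, Pow(G, 2))) (Function('k')(G) = Add(Add(Pow(G, 2), Pow(G, 2)), G) = Add(Mul(2, Pow(G, 2)), G) = Add(G, Mul(2, Pow(G, 2))))
Add(-31047, Mul(-1, Function('k')(Add(Mul(8, 7), Function('y')(5, 0))))) = Add(-31047, Mul(-1, Mul(Add(Mul(8, 7), Mul(5, 0)), Add(1, Mul(2, Add(Mul(8, 7), Mul(5, 0))))))) = Add(-31047, Mul(-1, Mul(Add(56, 0), Add(1, Mul(2, Add(56, 0)))))) = Add(-31047, Mul(-1, Mul(56, Add(1, Mul(2, 56))))) = Add(-31047, Mul(-1, Mul(56, Add(1, 112)))) = Add(-31047, Mul(-1, Mul(56, 113))) = Add(-31047, Mul(-1, 6328)) = Add(-31047, -6328) = -37375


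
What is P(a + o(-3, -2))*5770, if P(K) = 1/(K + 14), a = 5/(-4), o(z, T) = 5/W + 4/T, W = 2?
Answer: 23080/53 ≈ 435.47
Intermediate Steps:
o(z, T) = 5/2 + 4/T
a = -5/4 (a = 5*(-¼) = -5/4 ≈ -1.2500)
P(K) = 1/(14 + K)
P(a + o(-3, -2))*5770 = 5770/(14 + (-5/4 + (5/2 + 4/(-2)))) = 5770/(14 + (-5/4 + (5/2 + 4*(-½)))) = 5770/(14 + (-5/4 + (5/2 - 2))) = 5770/(14 + (-5/4 + ½)) = 5770/(14 - ¾) = 5770/(53/4) = (4/53)*5770 = 23080/53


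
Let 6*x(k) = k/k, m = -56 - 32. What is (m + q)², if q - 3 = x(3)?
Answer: 259081/36 ≈ 7196.7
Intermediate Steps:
m = -88
x(k) = ⅙ (x(k) = (k/k)/6 = (⅙)*1 = ⅙)
q = 19/6 (q = 3 + ⅙ = 19/6 ≈ 3.1667)
(m + q)² = (-88 + 19/6)² = (-509/6)² = 259081/36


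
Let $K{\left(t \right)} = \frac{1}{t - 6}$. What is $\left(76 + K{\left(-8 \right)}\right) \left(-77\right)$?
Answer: $- \frac{11693}{2} \approx -5846.5$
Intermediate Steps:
$K{\left(t \right)} = \frac{1}{-6 + t}$
$\left(76 + K{\left(-8 \right)}\right) \left(-77\right) = \left(76 + \frac{1}{-6 - 8}\right) \left(-77\right) = \left(76 + \frac{1}{-14}\right) \left(-77\right) = \left(76 - \frac{1}{14}\right) \left(-77\right) = \frac{1063}{14} \left(-77\right) = - \frac{11693}{2}$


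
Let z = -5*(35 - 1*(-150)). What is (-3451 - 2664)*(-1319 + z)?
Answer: 13722060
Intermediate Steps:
z = -925 (z = -5*(35 + 150) = -5*185 = -925)
(-3451 - 2664)*(-1319 + z) = (-3451 - 2664)*(-1319 - 925) = -6115*(-2244) = 13722060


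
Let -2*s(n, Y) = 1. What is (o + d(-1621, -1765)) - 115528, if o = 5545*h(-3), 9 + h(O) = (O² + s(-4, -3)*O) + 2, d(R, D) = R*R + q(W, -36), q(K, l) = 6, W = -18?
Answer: 5063053/2 ≈ 2.5315e+6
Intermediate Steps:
s(n, Y) = -½ (s(n, Y) = -½*1 = -½)
d(R, D) = 6 + R² (d(R, D) = R*R + 6 = R² + 6 = 6 + R²)
h(O) = -7 + O² - O/2 (h(O) = -9 + ((O² - O/2) + 2) = -9 + (2 + O² - O/2) = -7 + O² - O/2)
o = 38815/2 (o = 5545*(-7 + (-3)² - ½*(-3)) = 5545*(-7 + 9 + 3/2) = 5545*(7/2) = 38815/2 ≈ 19408.)
(o + d(-1621, -1765)) - 115528 = (38815/2 + (6 + (-1621)²)) - 115528 = (38815/2 + (6 + 2627641)) - 115528 = (38815/2 + 2627647) - 115528 = 5294109/2 - 115528 = 5063053/2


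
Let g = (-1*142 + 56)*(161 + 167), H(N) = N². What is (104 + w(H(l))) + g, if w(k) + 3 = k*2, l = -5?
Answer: -28057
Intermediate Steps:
g = -28208 (g = (-142 + 56)*328 = -86*328 = -28208)
w(k) = -3 + 2*k (w(k) = -3 + k*2 = -3 + 2*k)
(104 + w(H(l))) + g = (104 + (-3 + 2*(-5)²)) - 28208 = (104 + (-3 + 2*25)) - 28208 = (104 + (-3 + 50)) - 28208 = (104 + 47) - 28208 = 151 - 28208 = -28057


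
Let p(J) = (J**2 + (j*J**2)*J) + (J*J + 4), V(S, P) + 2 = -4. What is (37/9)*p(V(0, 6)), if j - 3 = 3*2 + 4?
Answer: -101084/9 ≈ -11232.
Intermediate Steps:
V(S, P) = -6 (V(S, P) = -2 - 4 = -6)
j = 13 (j = 3 + (3*2 + 4) = 3 + (6 + 4) = 3 + 10 = 13)
p(J) = 4 + 2*J**2 + 13*J**3 (p(J) = (J**2 + (13*J**2)*J) + (J*J + 4) = (J**2 + 13*J**3) + (J**2 + 4) = (J**2 + 13*J**3) + (4 + J**2) = 4 + 2*J**2 + 13*J**3)
(37/9)*p(V(0, 6)) = (37/9)*(4 + 2*(-6)**2 + 13*(-6)**3) = (37*(1/9))*(4 + 2*36 + 13*(-216)) = 37*(4 + 72 - 2808)/9 = (37/9)*(-2732) = -101084/9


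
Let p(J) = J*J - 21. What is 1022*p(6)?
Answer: 15330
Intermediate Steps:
p(J) = -21 + J² (p(J) = J² - 21 = -21 + J²)
1022*p(6) = 1022*(-21 + 6²) = 1022*(-21 + 36) = 1022*15 = 15330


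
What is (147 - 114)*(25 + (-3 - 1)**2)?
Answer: 1353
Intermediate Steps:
(147 - 114)*(25 + (-3 - 1)**2) = 33*(25 + (-4)**2) = 33*(25 + 16) = 33*41 = 1353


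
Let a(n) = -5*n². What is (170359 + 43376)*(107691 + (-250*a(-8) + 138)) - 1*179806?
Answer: 40145451509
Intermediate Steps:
(170359 + 43376)*(107691 + (-250*a(-8) + 138)) - 1*179806 = (170359 + 43376)*(107691 + (-(-1250)*(-8)² + 138)) - 1*179806 = 213735*(107691 + (-(-1250)*64 + 138)) - 179806 = 213735*(107691 + (-250*(-320) + 138)) - 179806 = 213735*(107691 + (80000 + 138)) - 179806 = 213735*(107691 + 80138) - 179806 = 213735*187829 - 179806 = 40145631315 - 179806 = 40145451509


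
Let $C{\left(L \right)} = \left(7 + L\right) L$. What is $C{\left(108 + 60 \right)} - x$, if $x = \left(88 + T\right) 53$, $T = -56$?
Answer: $27704$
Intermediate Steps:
$C{\left(L \right)} = L \left(7 + L\right)$
$x = 1696$ ($x = \left(88 - 56\right) 53 = 32 \cdot 53 = 1696$)
$C{\left(108 + 60 \right)} - x = \left(108 + 60\right) \left(7 + \left(108 + 60\right)\right) - 1696 = 168 \left(7 + 168\right) - 1696 = 168 \cdot 175 - 1696 = 29400 - 1696 = 27704$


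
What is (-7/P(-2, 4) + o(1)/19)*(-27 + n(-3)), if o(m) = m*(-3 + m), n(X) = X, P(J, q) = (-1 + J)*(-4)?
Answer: 785/38 ≈ 20.658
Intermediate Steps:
P(J, q) = 4 - 4*J
(-7/P(-2, 4) + o(1)/19)*(-27 + n(-3)) = (-7/(4 - 4*(-2)) + (1*(-3 + 1))/19)*(-27 - 3) = (-7/(4 + 8) + (1*(-2))*(1/19))*(-30) = (-7/12 - 2*1/19)*(-30) = (-7*1/12 - 2/19)*(-30) = (-7/12 - 2/19)*(-30) = -157/228*(-30) = 785/38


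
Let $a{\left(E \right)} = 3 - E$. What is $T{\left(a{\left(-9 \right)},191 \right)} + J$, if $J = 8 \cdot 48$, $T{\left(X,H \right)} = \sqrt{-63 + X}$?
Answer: $384 + i \sqrt{51} \approx 384.0 + 7.1414 i$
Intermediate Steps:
$J = 384$
$T{\left(a{\left(-9 \right)},191 \right)} + J = \sqrt{-63 + \left(3 - -9\right)} + 384 = \sqrt{-63 + \left(3 + 9\right)} + 384 = \sqrt{-63 + 12} + 384 = \sqrt{-51} + 384 = i \sqrt{51} + 384 = 384 + i \sqrt{51}$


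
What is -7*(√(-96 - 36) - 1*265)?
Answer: 1855 - 14*I*√33 ≈ 1855.0 - 80.424*I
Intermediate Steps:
-7*(√(-96 - 36) - 1*265) = -7*(√(-132) - 265) = -7*(2*I*√33 - 265) = -7*(-265 + 2*I*√33) = 1855 - 14*I*√33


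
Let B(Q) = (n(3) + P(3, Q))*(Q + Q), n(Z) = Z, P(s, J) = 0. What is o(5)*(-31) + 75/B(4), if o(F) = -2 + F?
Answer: -719/8 ≈ -89.875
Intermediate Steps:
B(Q) = 6*Q (B(Q) = (3 + 0)*(Q + Q) = 3*(2*Q) = 6*Q)
o(5)*(-31) + 75/B(4) = (-2 + 5)*(-31) + 75/((6*4)) = 3*(-31) + 75/24 = -93 + 75*(1/24) = -93 + 25/8 = -719/8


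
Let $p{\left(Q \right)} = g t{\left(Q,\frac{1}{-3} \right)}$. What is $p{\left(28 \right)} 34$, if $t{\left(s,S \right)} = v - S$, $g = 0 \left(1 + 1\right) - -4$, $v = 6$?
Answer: $\frac{2584}{3} \approx 861.33$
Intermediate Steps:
$g = 4$ ($g = 0 \cdot 2 + 4 = 0 + 4 = 4$)
$t{\left(s,S \right)} = 6 - S$
$p{\left(Q \right)} = \frac{76}{3}$ ($p{\left(Q \right)} = 4 \left(6 - \frac{1}{-3}\right) = 4 \left(6 - - \frac{1}{3}\right) = 4 \left(6 + \frac{1}{3}\right) = 4 \cdot \frac{19}{3} = \frac{76}{3}$)
$p{\left(28 \right)} 34 = \frac{76}{3} \cdot 34 = \frac{2584}{3}$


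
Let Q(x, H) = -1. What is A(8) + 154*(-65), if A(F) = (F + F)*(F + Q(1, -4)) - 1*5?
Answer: -9903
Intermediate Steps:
A(F) = -5 + 2*F*(-1 + F) (A(F) = (F + F)*(F - 1) - 1*5 = (2*F)*(-1 + F) - 5 = 2*F*(-1 + F) - 5 = -5 + 2*F*(-1 + F))
A(8) + 154*(-65) = (-5 - 2*8 + 2*8**2) + 154*(-65) = (-5 - 16 + 2*64) - 10010 = (-5 - 16 + 128) - 10010 = 107 - 10010 = -9903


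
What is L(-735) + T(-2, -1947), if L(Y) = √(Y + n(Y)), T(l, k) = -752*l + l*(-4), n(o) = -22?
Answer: 1512 + I*√757 ≈ 1512.0 + 27.514*I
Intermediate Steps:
T(l, k) = -756*l (T(l, k) = -752*l - 4*l = -756*l)
L(Y) = √(-22 + Y) (L(Y) = √(Y - 22) = √(-22 + Y))
L(-735) + T(-2, -1947) = √(-22 - 735) - 756*(-2) = √(-757) + 1512 = I*√757 + 1512 = 1512 + I*√757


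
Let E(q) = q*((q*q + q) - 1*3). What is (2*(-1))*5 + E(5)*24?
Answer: 3230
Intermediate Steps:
E(q) = q*(-3 + q + q²) (E(q) = q*((q² + q) - 3) = q*((q + q²) - 3) = q*(-3 + q + q²))
(2*(-1))*5 + E(5)*24 = (2*(-1))*5 + (5*(-3 + 5 + 5²))*24 = -2*5 + (5*(-3 + 5 + 25))*24 = -10 + (5*27)*24 = -10 + 135*24 = -10 + 3240 = 3230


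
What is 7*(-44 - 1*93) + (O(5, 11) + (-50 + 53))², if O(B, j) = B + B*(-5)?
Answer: -670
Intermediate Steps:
O(B, j) = -4*B (O(B, j) = B - 5*B = -4*B)
7*(-44 - 1*93) + (O(5, 11) + (-50 + 53))² = 7*(-44 - 1*93) + (-4*5 + (-50 + 53))² = 7*(-44 - 93) + (-20 + 3)² = 7*(-137) + (-17)² = -959 + 289 = -670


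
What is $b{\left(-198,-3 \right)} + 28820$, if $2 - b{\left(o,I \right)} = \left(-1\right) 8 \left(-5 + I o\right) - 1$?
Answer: $33535$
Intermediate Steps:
$b{\left(o,I \right)} = -37 + 8 I o$ ($b{\left(o,I \right)} = 2 - \left(\left(-1\right) 8 \left(-5 + I o\right) - 1\right) = 2 - \left(- 8 \left(-5 + I o\right) - 1\right) = 2 - \left(\left(40 - 8 I o\right) - 1\right) = 2 - \left(39 - 8 I o\right) = 2 + \left(-39 + 8 I o\right) = -37 + 8 I o$)
$b{\left(-198,-3 \right)} + 28820 = \left(-37 + 8 \left(-3\right) \left(-198\right)\right) + 28820 = \left(-37 + 4752\right) + 28820 = 4715 + 28820 = 33535$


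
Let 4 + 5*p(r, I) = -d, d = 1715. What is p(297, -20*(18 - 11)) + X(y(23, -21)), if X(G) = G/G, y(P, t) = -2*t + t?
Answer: -1714/5 ≈ -342.80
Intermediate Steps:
y(P, t) = -t
p(r, I) = -1719/5 (p(r, I) = -⅘ + (-1*1715)/5 = -⅘ + (⅕)*(-1715) = -⅘ - 343 = -1719/5)
X(G) = 1
p(297, -20*(18 - 11)) + X(y(23, -21)) = -1719/5 + 1 = -1714/5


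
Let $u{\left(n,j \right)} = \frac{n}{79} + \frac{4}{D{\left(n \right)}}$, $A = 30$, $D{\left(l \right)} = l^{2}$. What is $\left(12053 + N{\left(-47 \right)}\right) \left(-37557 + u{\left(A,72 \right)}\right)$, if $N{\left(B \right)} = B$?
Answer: $- \frac{890536840564}{1975} \approx -4.509 \cdot 10^{8}$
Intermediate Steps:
$u{\left(n,j \right)} = \frac{4}{n^{2}} + \frac{n}{79}$ ($u{\left(n,j \right)} = \frac{n}{79} + \frac{4}{n^{2}} = \frac{4}{n^{2}} + \frac{n}{79}$)
$\left(12053 + N{\left(-47 \right)}\right) \left(-37557 + u{\left(A,72 \right)}\right) = \left(12053 - 47\right) \left(-37557 + \left(\frac{4}{900} + \frac{1}{79} \cdot 30\right)\right) = 12006 \left(-37557 + \left(4 \cdot \frac{1}{900} + \frac{30}{79}\right)\right) = 12006 \left(-37557 + \left(\frac{1}{225} + \frac{30}{79}\right)\right) = 12006 \left(-37557 + \frac{6829}{17775}\right) = 12006 \left(- \frac{667568846}{17775}\right) = - \frac{890536840564}{1975}$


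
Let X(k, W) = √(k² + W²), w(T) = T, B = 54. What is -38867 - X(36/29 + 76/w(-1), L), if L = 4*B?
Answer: -38867 - 8*√686530/29 ≈ -39096.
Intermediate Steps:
L = 216 (L = 4*54 = 216)
X(k, W) = √(W² + k²)
-38867 - X(36/29 + 76/w(-1), L) = -38867 - √(216² + (36/29 + 76/(-1))²) = -38867 - √(46656 + (36*(1/29) + 76*(-1))²) = -38867 - √(46656 + (36/29 - 76)²) = -38867 - √(46656 + (-2168/29)²) = -38867 - √(46656 + 4700224/841) = -38867 - √(43937920/841) = -38867 - 8*√686530/29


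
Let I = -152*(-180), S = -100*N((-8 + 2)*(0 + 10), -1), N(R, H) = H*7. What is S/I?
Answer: 35/1368 ≈ 0.025585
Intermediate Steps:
N(R, H) = 7*H
S = 700 (S = -700*(-1) = -100*(-7) = 700)
I = 27360
S/I = 700/27360 = 700*(1/27360) = 35/1368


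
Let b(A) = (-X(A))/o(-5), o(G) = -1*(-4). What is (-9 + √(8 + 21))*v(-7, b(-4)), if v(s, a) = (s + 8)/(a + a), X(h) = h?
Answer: -9/2 + √29/2 ≈ -1.8074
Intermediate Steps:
o(G) = 4
b(A) = -A/4
v(s, a) = (8 + s)/(2*a) (v(s, a) = (8 + s)/((2*a)) = (8 + s)*(1/(2*a)) = (8 + s)/(2*a))
(-9 + √(8 + 21))*v(-7, b(-4)) = (-9 + √(8 + 21))*((8 - 7)/(2*((-¼*(-4))))) = (-9 + √29)*((½)*1/1) = (-9 + √29)*((½)*1*1) = (-9 + √29)*(½) = -9/2 + √29/2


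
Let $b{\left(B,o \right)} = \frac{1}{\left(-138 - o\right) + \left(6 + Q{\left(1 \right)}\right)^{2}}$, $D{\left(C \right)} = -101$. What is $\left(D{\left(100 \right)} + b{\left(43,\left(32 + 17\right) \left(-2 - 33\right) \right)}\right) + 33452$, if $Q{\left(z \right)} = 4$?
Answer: $\frac{55929628}{1677} \approx 33351.0$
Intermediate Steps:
$b{\left(B,o \right)} = \frac{1}{-38 - o}$ ($b{\left(B,o \right)} = \frac{1}{\left(-138 - o\right) + \left(6 + 4\right)^{2}} = \frac{1}{\left(-138 - o\right) + 10^{2}} = \frac{1}{\left(-138 - o\right) + 100} = \frac{1}{-38 - o}$)
$\left(D{\left(100 \right)} + b{\left(43,\left(32 + 17\right) \left(-2 - 33\right) \right)}\right) + 33452 = \left(-101 - \frac{1}{38 + \left(32 + 17\right) \left(-2 - 33\right)}\right) + 33452 = \left(-101 - \frac{1}{38 + 49 \left(-35\right)}\right) + 33452 = \left(-101 - \frac{1}{38 - 1715}\right) + 33452 = \left(-101 - \frac{1}{-1677}\right) + 33452 = \left(-101 - - \frac{1}{1677}\right) + 33452 = \left(-101 + \frac{1}{1677}\right) + 33452 = - \frac{169376}{1677} + 33452 = \frac{55929628}{1677}$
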